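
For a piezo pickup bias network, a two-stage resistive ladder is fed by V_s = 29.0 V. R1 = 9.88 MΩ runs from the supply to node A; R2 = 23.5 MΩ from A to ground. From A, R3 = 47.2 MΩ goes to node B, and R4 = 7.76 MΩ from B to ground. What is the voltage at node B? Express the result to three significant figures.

V_B ≈ 2.56 V

Looking into the second stage from A: R3 + R4 = 54.96 MΩ appears in parallel with R2.
R2 ‖ (R3+R4) = 16.46 MΩ.
V_A = 29.0 × 16.46/(9.88 + 16.46) = 18.12 V.
Then the unloaded second divider: V_B = V_A × R4/(R3+R4) = 18.12 × 0.1412 = 2.559 V.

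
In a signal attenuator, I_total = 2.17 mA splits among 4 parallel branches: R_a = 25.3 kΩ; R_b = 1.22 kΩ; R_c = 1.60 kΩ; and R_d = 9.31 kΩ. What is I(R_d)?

I ≈ 0.146 mA

ΣG = 1/25.3 + 1/1.22 + 1/1.60 + 1/9.31 = 1.592.
R_d takes the fraction G_k/ΣG = 0.1074/1.592 = 0.06749, so I = 2.17 × 0.06749 = 0.1464 mA.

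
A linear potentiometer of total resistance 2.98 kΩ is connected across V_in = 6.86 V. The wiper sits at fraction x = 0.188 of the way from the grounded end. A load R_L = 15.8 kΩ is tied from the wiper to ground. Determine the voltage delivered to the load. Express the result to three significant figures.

V_out ≈ 1.25 V

The pot divides into 2.420 kΩ above the wiper and 0.5602 kΩ below.
Lower segment in parallel with the load: 0.5602 ‖ 15.8 = 0.5411 kΩ.
Then V_out = V_in · 0.5411/(2.420 + 0.5411) = 1.254 V.
(Unloaded: V_out = x·V_in = 1.29 V.)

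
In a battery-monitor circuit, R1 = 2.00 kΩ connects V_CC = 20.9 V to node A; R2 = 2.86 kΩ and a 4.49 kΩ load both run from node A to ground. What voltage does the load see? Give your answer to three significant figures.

V_out ≈ 9.74 V

R2 ‖ R_L = (2.86 × 4.49)/(2.86 + 4.49) = 1.747 kΩ.
Now apply the divider: V_out = 20.9 × 0.4663 = 9.745 V.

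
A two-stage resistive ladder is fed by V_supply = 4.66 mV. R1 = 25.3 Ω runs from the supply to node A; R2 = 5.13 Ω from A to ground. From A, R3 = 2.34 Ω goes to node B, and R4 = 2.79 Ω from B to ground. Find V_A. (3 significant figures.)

Node A sees R2 in parallel with the series input of stage 2, R3 + R4 = 5.130 Ω.
R2 ‖ (R3+R4) = 2.565 Ω.
First divider: V_A = V_supply · 2.565/(25.3 + 2.565) = 0.4290 mV.

V_A ≈ 0.429 mV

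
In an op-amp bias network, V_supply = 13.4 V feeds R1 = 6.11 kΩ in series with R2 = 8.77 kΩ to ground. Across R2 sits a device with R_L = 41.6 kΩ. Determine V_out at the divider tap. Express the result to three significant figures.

The load sits in parallel with R2, giving an effective lower resistance R2' = R2·R_L/(R2+R_L) = 7.243 kΩ.
Then V_out = V_supply · R2'/(R1 + R2') = 13.4 × 7.243/13.35 = 7.269 V.

V_out ≈ 7.27 V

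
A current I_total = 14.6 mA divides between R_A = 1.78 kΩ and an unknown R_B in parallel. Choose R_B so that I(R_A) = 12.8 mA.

The fraction through R_A equals R_B/(R_A+R_B).
12.8/14.6 = R_B/(R_A + R_B) → R_B = R_A · (0.8767)/(1 − 0.8767) = 1.78 × 7.111 = 12.66 kΩ.

R_B ≈ 12.7 kΩ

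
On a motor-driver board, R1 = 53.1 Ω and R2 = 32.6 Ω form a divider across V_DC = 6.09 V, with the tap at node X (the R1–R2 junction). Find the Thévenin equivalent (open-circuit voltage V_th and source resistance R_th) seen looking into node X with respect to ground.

V_th ≈ 2.32 V, R_th ≈ 20.2 Ω

With X open, the divider is unloaded: V_th = 6.09 × 32.6/85.70 = 2.317 V.
With V_DC suppressed (replaced by a short), R_th = R1 ‖ R2 = (53.10 × 32.6)/(53.10 + 32.6) = 20.20 Ω.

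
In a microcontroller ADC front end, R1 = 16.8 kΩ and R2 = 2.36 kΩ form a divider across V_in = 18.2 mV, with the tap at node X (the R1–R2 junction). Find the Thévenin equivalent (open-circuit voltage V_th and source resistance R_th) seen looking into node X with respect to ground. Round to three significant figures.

V_th is the unloaded tap voltage: V_in · R2/(R1+R2) = 18.2 × 0.1232 = 2.242 mV.
Looking into X with the source shorted: R_th = R1·R2/(R1+R2) = 16.80 × 2.36/19.16 = 2.069 kΩ.

V_th ≈ 2.24 mV, R_th ≈ 2.07 kΩ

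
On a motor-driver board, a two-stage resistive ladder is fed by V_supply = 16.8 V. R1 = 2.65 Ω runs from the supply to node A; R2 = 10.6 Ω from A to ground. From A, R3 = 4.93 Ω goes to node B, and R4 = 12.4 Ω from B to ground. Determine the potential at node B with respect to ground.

V_B ≈ 8.57 V

The second stage (R3 + R4 = 17.33 Ω) loads node A in parallel with R2.
Effective lower resistance at A: R2 ‖ 17.33 = 6.577 Ω.
First divider: V_A = V_supply · 6.577/(2.65 + 6.577) = 11.98 V.
V_B = V_A × 0.7155 = 8.568 V.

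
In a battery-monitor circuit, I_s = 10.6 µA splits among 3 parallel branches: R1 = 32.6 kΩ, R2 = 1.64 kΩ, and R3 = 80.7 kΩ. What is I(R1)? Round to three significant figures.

I ≈ 0.498 µA

Conductances: ΣG = 1/32.6 + 1/1.64 + 1/80.7 = 0.6528 (1/kΩ).
Current divider: I(R1) = I_s · G_k/ΣG = 10.6 × (0.03067/0.6528) = 10.6 × 0.04699 = 0.4981 µA.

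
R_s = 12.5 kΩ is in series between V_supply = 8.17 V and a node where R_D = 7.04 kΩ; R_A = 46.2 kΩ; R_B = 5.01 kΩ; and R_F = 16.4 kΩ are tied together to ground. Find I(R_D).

I ≈ 0.184 mA

Combine the parallel branches: R_p = (1/7.04 + 1/46.2 + 1/5.01 + 1/16.4)⁻¹ = 2.357 kΩ.
V_A by voltage divider: V_A = 8.17 × 2.357/(12.5 + 2.357) = 1.296 V.
I(R_D) = V_A / R_D = 1.296/7.04 = 0.1841 mA.
(Check via current divider: I_total = 0.5499 mA; share G_k/ΣG = 0.3348 → same result.)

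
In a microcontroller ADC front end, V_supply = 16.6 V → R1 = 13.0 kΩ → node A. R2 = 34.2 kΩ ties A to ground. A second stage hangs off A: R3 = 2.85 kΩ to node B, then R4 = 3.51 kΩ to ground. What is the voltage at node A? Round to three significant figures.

V_A ≈ 4.85 V

Node A sees R2 in parallel with the series input of stage 2, R3 + R4 = 6.360 kΩ.
Effective lower resistance at A: R2 ‖ 6.360 = 5.363 kΩ.
V_A = 16.6 × 5.363/(13.0 + 5.363) = 4.848 V.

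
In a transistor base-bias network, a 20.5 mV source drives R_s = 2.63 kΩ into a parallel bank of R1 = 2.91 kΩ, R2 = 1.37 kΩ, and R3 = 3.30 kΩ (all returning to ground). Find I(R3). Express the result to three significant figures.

Parallel bank: R_p = 1/(1/2.91 + 1/1.37 + 1/3.30) = 0.7264 kΩ.
V_A = 20.5 × 0.7264/3.356 = 4.437 mV.
I(R3) = V_A / R3 = 4.437/3.30 = 1.344 µA.

I ≈ 1.34 µA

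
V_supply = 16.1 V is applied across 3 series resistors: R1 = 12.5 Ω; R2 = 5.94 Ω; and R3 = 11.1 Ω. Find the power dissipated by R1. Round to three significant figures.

Series current I = V_supply/ΣR = 16.1/29.54 = 0.5450 A.
V(R1) = I·R = 6.813 V; P = V·I = 6.813 × 0.5450 = 3.713 W.

P ≈ 3.71 W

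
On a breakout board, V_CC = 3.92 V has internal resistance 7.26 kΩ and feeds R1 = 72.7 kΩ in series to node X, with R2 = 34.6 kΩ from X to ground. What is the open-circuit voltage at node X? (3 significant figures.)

R1' = 7.26 + 72.7 = 79.96 kΩ (source resistance + R1).
V_th is the unloaded tap voltage: V_CC · R2/(R1'+R2) = 3.92 × 0.3020 = 1.184 V.

V_th ≈ 1.18 V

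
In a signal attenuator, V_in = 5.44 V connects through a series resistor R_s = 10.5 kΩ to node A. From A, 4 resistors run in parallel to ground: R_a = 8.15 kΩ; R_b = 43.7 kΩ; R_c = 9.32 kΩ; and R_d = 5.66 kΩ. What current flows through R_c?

Parallel bank: R_p = 1/(1/8.15 + 1/43.7 + 1/9.32 + 1/5.66) = 2.328 kΩ.
V_A = 5.44 × 2.328/12.83 = 0.9872 V.
I(R_c) = V_A / R_c = 0.9872/9.32 = 0.1059 mA.

I ≈ 0.106 mA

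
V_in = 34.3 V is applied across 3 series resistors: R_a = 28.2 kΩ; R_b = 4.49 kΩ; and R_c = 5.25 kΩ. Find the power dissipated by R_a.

The common current is I = 34.3/37.94 = 0.9041 mA.
P(R_a) = I²·R_a = (0.9041)² × 28.2 = 23.05 mW.

P ≈ 23.0 mW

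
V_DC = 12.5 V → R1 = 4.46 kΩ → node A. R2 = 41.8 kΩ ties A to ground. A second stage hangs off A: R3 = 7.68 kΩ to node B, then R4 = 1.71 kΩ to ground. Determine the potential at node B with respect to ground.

V_B ≈ 1.44 V

Looking into the second stage from A: R3 + R4 = 9.390 kΩ appears in parallel with R2.
Effective lower resistance at A: R2 ‖ 9.390 = 7.668 kΩ.
V_A = 12.5 × 7.668/(4.46 + 7.668) = 7.903 V.
Stage 2 is unloaded, so V_B = V_A · R4/(R3+R4) = 7.903 × 1.71/9.390 = 1.439 V.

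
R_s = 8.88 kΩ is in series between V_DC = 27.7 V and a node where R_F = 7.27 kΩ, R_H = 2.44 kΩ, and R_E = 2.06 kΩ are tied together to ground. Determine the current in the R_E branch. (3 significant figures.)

I ≈ 1.32 mA

Equivalent of the parallel group: R_p = 0.9682 kΩ.
V_A = 27.7 × 0.9682/9.848 = 2.723 V.
Branch current I = V_A/R_E = 2.723/2.06 = 1.322 mA.
(Equivalently: I_total = 2.813 mA, then current-divider fraction G_k/ΣG = 0.4700.)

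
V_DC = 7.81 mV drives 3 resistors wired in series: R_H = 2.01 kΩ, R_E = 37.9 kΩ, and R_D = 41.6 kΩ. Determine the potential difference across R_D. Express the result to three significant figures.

Total series resistance ΣR = 2.01 + 37.9 + 41.6 = 81.51 kΩ.
By the voltage-divider rule, V = 7.81 × 41.60/81.51 = 3.986 mV.

V ≈ 3.99 mV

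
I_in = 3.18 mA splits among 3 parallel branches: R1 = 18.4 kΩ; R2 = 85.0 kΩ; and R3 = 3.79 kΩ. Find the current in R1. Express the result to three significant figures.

I ≈ 0.524 mA

Total conductance ΣG = 1/18.4 + 1/85.0 + 1/3.79 = 0.3300 (units of 1/kΩ).
Current divider: I(R1) = I_in · G_k/ΣG = 3.18 × (0.05435/0.3300) = 3.18 × 0.1647 = 0.5238 mA.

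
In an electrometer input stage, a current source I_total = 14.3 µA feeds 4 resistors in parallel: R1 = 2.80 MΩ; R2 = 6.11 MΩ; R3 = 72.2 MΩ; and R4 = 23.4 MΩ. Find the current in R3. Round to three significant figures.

I ≈ 0.343 µA

Conductances: ΣG = 1/2.80 + 1/6.11 + 1/72.2 + 1/23.4 = 0.5774 (1/MΩ).
Current divider: I(R3) = I_total · G_k/ΣG = 14.3 × (0.01385/0.5774) = 14.3 × 0.02399 = 0.3430 µA.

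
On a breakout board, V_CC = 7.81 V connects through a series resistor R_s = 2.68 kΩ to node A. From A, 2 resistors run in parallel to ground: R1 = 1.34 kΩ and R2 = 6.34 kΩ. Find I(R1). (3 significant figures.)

I ≈ 1.70 mA

Combine the parallel branches: R_p = (1/1.34 + 1/6.34)⁻¹ = 1.106 kΩ.
V_A = 7.81 × 1.106/3.786 = 2.282 V.
Branch current I = V_A/R1 = 2.282/1.34 = 1.703 mA.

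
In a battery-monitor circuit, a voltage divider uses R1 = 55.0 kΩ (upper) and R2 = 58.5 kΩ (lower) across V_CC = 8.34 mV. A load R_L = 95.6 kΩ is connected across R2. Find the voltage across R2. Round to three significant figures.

V_out ≈ 3.32 mV

First combine the lower leg with the load: R2 ‖ R_L = 36.29 kΩ.
Then V_out = V_CC · R2'/(R1 + R2') = 8.34 × 36.29/91.29 = 3.315 mV.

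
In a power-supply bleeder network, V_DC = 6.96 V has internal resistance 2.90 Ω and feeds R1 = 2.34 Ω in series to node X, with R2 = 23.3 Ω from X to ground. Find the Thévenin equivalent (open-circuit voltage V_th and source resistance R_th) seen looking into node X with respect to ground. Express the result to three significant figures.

R1' = 2.90 + 2.34 = 5.240 Ω (source resistance + R1).
Open-circuit (no load on X): V_th = V_DC · R2/(R1' + R2) = 6.96 × 23.3/(5.240 + 23.3) = 5.682 V.
Zeroing V_DC shorts the top of R1' to ground, so R_th = R1' ‖ R2 = 4.278 Ω.

V_th ≈ 5.68 V, R_th ≈ 4.28 Ω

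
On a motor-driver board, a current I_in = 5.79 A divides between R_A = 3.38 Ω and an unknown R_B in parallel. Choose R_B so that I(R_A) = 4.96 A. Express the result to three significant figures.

In a two-way split, I_A/I_in = R_B/(R_A + R_B).
With f = 0.8566, R_B = R_A · f/(1−f) = 3.38 × 5.976 = 20.20 Ω.

R_B ≈ 20.2 Ω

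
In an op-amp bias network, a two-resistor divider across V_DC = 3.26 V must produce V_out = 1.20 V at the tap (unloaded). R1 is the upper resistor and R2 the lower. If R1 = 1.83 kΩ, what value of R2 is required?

R2 ≈ 1.07 kΩ

The divider ratio is R2/(R1+R2) = 1.20/3.26 = 0.3681.
R2 = R1 · 0.3681/(1 − 0.3681) = 1.066 kΩ.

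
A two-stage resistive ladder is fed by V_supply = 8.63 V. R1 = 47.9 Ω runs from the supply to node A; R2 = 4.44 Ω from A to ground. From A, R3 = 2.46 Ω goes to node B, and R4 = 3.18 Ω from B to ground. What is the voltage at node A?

Node A sees R2 in parallel with the series input of stage 2, R3 + R4 = 5.640 Ω.
R2 ‖ (R3+R4) = 2.484 Ω.
So V_A = 8.63 × 0.04931 = 0.4255 V.

V_A ≈ 0.426 V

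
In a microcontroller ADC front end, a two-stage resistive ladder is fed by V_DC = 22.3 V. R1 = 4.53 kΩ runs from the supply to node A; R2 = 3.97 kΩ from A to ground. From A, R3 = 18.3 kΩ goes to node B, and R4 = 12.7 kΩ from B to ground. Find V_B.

V_B ≈ 3.99 V

Node A sees R2 in parallel with the series input of stage 2, R3 + R4 = 31.00 kΩ.
Effective lower resistance at A: R2 ‖ 31.00 = 3.519 kΩ.
First divider: V_A = V_DC · 3.519/(4.53 + 3.519) = 9.750 V.
Stage 2 is unloaded, so V_B = V_A · R4/(R3+R4) = 9.750 × 12.7/31.00 = 3.994 V.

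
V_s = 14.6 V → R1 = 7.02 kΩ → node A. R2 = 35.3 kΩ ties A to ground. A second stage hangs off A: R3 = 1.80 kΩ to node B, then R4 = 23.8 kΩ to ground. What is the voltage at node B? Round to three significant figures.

Looking into the second stage from A: R3 + R4 = 25.60 kΩ appears in parallel with R2.
R2 ‖ (R3+R4) = 14.84 kΩ.
So V_A = 14.6 × 0.6788 = 9.911 V.
Then the unloaded second divider: V_B = V_A × R4/(R3+R4) = 9.911 × 0.9297 = 9.214 V.

V_B ≈ 9.21 V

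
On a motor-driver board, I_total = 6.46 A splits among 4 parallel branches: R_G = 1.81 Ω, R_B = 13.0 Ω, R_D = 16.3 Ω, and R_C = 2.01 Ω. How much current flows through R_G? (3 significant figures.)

Conductances: ΣG = 1/1.81 + 1/13.0 + 1/16.3 + 1/2.01 = 1.188 (1/Ω).
By the current-divider rule, I = I_total · G_k/ΣG = 6.46 × 0.4649 = 3.004 A.

I ≈ 3.00 A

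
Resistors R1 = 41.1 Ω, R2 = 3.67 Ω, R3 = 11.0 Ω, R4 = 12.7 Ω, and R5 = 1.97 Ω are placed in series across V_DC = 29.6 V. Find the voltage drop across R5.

V ≈ 0.828 V

ΣR = 41.1 + 3.67 + 11.0 + 12.7 + 1.97 = 70.44 Ω.
V = V_DC · R/ΣR = 29.6 × 0.02797 = 0.8278 V.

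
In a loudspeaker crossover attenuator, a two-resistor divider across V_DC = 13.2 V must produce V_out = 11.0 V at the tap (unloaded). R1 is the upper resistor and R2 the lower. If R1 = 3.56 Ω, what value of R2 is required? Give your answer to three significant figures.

The divider ratio is R2/(R1+R2) = 11.0/13.2 = 0.8333.
Rearranging, R2 = R1·k/(1−k) = 3.56 × 5.000 = 17.80 Ω.

R2 ≈ 17.8 Ω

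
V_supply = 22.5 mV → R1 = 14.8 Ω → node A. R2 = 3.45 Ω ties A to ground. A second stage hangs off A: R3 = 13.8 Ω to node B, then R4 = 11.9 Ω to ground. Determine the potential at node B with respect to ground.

Looking into the second stage from A: R3 + R4 = 25.70 Ω appears in parallel with R2.
Effective lower resistance at A: R2 ‖ 25.70 = 3.042 Ω.
First divider: V_A = V_supply · 3.042/(14.8 + 3.042) = 3.836 mV.
Then the unloaded second divider: V_B = V_A × R4/(R3+R4) = 3.836 × 0.4630 = 1.776 mV.

V_B ≈ 1.78 mV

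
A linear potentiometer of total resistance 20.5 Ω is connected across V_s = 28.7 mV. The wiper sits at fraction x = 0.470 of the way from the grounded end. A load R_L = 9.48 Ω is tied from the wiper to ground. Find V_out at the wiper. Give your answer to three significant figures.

Lower segment x·R_p = 9.635 Ω; upper segment (1−x)·R_p = 10.87 Ω.
(x·R_p) ‖ R_L = 4.778 Ω.
V_out = 28.7 × 4.778/(10.87 + 4.778) = 8.767 mV.

V_out ≈ 8.77 mV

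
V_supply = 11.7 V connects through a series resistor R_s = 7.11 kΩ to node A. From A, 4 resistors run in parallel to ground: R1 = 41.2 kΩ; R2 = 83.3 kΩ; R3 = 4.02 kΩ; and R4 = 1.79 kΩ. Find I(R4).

Parallel bank: R_p = 1/(1/41.2 + 1/83.3 + 1/4.02 + 1/1.79) = 1.185 kΩ.
V_A = 11.7 × 1.185/8.295 = 1.672 V.
Branch current I = V_A/R4 = 1.672/1.79 = 0.9339 mA.

I ≈ 0.934 mA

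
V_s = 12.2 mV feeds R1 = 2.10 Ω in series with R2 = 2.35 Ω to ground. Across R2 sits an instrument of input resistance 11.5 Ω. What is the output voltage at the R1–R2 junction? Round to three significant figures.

First combine the lower leg with the load: R2 ‖ R_L = 1.951 Ω.
Then V_out = V_s · R2'/(R1 + R2') = 12.2 × 1.951/4.051 = 5.876 mV.

V_out ≈ 5.88 mV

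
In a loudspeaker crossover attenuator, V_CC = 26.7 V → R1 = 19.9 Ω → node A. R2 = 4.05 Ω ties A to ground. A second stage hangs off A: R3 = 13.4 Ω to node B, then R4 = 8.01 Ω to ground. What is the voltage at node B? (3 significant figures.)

Node A sees R2 in parallel with the series input of stage 2, R3 + R4 = 21.41 Ω.
R2 ‖ (R3+R4) = 3.406 Ω.
So V_A = 26.7 × 0.1461 = 3.902 V.
Stage 2 is unloaded, so V_B = V_A · R4/(R3+R4) = 3.902 × 8.01/21.41 = 1.460 V.

V_B ≈ 1.46 V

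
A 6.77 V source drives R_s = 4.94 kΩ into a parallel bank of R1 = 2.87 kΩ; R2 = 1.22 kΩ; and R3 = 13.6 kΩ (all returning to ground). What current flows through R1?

I ≈ 0.331 mA

Combine the parallel branches: R_p = (1/2.87 + 1/1.22 + 1/13.6)⁻¹ = 0.8054 kΩ.
V_A = 6.77 × 0.8054/5.745 = 0.9490 V.
I(R1) = V_A / R1 = 0.9490/2.87 = 0.3307 mA.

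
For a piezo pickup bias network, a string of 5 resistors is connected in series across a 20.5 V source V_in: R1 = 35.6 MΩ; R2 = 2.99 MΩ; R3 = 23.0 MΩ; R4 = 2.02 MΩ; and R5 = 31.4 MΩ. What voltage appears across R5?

V ≈ 6.78 V

ΣR = 35.6 + 2.99 + 23.0 + 2.02 + 31.4 = 95.01 MΩ.
V = V_in · R/ΣR = 20.5 × 0.3305 = 6.775 V.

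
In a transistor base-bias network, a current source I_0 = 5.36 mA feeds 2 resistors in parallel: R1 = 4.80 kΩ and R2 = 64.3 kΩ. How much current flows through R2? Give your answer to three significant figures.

I ≈ 0.372 mA

With just two branches, the current splits inversely with resistance.
So I = 5.36 × 4.80/69.10 = 0.3723 mA.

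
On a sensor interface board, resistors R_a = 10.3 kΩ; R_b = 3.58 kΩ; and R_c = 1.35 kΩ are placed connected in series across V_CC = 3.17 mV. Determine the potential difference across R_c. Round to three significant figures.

Total series resistance ΣR = 10.3 + 3.58 + 1.35 = 15.23 kΩ.
By the voltage-divider rule, V = 3.17 × 1.350/15.23 = 0.2810 mV.

V ≈ 0.281 mV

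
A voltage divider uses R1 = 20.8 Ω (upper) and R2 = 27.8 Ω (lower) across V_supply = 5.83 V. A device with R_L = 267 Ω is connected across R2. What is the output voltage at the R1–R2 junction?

V_out ≈ 3.19 V

First combine the lower leg with the load: R2 ‖ R_L = 25.18 Ω.
Voltage divider with the loaded lower leg: V_out = 5.83 × 25.18/(20.8 + 25.18) = 5.83 × 0.5476 = 3.193 V.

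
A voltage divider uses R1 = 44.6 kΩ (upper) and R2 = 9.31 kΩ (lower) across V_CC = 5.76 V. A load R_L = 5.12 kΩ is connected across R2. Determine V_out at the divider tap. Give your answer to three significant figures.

V_out ≈ 0.397 V

First combine the lower leg with the load: R2 ‖ R_L = 3.303 kΩ.
Then V_out = V_CC · R2'/(R1 + R2') = 5.76 × 3.303/47.90 = 0.3972 V.
(Unloaded it would be 0.995 V; the load pulls it down.)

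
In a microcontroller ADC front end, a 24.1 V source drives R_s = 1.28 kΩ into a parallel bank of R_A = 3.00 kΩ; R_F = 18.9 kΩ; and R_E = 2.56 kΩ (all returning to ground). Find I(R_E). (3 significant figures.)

I ≈ 4.72 mA

Equivalent of the parallel group: R_p = 1.287 kΩ.
Node voltage V_A = V_DC · R_p/(R_s + R_p) = 24.1 × 0.5014 = 12.08 V.
I(R_E) = V_A / R_E = 12.08/2.56 = 4.720 mA.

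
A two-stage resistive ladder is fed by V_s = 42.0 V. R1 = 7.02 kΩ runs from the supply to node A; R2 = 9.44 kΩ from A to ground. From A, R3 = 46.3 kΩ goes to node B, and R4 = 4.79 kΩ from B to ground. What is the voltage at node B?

Node A sees R2 in parallel with the series input of stage 2, R3 + R4 = 51.09 kΩ.
Effective lower resistance at A: R2 ‖ 51.09 = 7.968 kΩ.
So V_A = 42.0 × 0.5316 = 22.33 V.
V_B = V_A × 0.09376 = 2.093 V.

V_B ≈ 2.09 V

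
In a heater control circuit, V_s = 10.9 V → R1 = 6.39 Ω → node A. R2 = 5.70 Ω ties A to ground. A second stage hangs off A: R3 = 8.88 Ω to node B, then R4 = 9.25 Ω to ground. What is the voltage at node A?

V_A ≈ 4.41 V

Looking into the second stage from A: R3 + R4 = 18.13 Ω appears in parallel with R2.
R2 ‖ (R3+R4) = 4.337 Ω.
V_A = 10.9 × 4.337/(6.39 + 4.337) = 4.407 V.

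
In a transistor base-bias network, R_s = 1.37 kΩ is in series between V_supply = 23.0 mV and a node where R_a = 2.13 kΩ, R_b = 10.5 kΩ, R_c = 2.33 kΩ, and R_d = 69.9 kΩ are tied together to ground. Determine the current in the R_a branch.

Equivalent of the parallel group: R_p = 0.9919 kΩ.
Node voltage V_A = V_supply · R_p/(R_s + R_p) = 23.0 × 0.4199 = 9.659 mV.
Branch current I = V_A/R_a = 9.659/2.13 = 4.535 µA.
(Check via current divider: I_total = 9.738 µA; share G_k/ΣG = 0.4657 → same result.)

I ≈ 4.53 µA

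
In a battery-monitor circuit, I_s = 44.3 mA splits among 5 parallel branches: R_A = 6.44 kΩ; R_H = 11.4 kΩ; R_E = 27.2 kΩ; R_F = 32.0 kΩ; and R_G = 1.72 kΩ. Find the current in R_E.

I ≈ 1.83 mA

Total conductance ΣG = 1/6.44 + 1/11.4 + 1/27.2 + 1/32.0 + 1/1.72 = 0.8924 (units of 1/kΩ).
Current divider: I(R_E) = I_s · G_k/ΣG = 44.3 × (0.03676/0.8924) = 44.3 × 0.04120 = 1.825 mA.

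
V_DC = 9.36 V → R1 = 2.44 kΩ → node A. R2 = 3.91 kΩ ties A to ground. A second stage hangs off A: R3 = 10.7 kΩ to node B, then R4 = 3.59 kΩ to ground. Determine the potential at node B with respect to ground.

Node A sees R2 in parallel with the series input of stage 2, R3 + R4 = 14.29 kΩ.
Effective lower resistance at A: R2 ‖ 14.29 = 3.070 kΩ.
So V_A = 9.36 × 0.5572 = 5.215 V.
Then the unloaded second divider: V_B = V_A × R4/(R3+R4) = 5.215 × 0.2512 = 1.310 V.

V_B ≈ 1.31 V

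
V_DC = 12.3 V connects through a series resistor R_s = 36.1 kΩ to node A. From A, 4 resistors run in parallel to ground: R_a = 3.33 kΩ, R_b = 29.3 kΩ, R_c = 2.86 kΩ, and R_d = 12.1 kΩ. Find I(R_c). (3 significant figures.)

I ≈ 0.150 mA

Equivalent of the parallel group: R_p = 1.304 kΩ.
Node voltage V_A = V_DC · R_p/(R_s + R_p) = 12.3 × 0.03487 = 0.4289 V.
I(R_c) = V_A / R_c = 0.4289/2.86 = 0.1500 mA.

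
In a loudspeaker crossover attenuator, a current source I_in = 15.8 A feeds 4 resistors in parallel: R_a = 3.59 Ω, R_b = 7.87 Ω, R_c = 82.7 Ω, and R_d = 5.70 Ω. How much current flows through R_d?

Conductances: ΣG = 1/3.59 + 1/7.87 + 1/82.7 + 1/5.70 = 0.5931 (1/Ω).
R_d takes the fraction G_k/ΣG = 0.1754/0.5931 = 0.2958, so I = 15.8 × 0.2958 = 4.673 A.

I ≈ 4.67 A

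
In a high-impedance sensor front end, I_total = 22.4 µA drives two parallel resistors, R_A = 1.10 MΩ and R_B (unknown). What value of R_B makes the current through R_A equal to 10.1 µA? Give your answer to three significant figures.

In a two-way split, I_A/I_total = R_B/(R_A + R_B).
10.1/22.4 = R_B/(R_A + R_B) → R_B = R_A · (0.4509)/(1 − 0.4509) = 1.10 × 0.8211 = 0.9033 MΩ.

R_B ≈ 0.903 MΩ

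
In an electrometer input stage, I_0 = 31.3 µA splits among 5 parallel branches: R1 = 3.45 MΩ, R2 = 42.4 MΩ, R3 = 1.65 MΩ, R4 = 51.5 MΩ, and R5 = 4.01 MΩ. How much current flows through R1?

I ≈ 7.63 µA

ΣG = 1/3.45 + 1/42.4 + 1/1.65 + 1/51.5 + 1/4.01 = 1.188.
Current divider: I(R1) = I_0 · G_k/ΣG = 31.3 × (0.2899/1.188) = 31.3 × 0.2439 = 7.635 µA.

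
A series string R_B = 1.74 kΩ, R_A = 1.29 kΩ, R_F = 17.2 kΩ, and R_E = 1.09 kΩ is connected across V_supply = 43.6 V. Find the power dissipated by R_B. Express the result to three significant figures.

P ≈ 7.28 mW

The common current is I = 43.6/21.32 = 2.045 mA.
P = I²R = 4.182 × 1.74 = 7.277 mW.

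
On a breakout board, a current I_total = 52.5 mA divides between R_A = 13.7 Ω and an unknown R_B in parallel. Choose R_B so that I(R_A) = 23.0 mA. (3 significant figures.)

R_B ≈ 10.7 Ω

The fraction through R_A equals R_B/(R_A+R_B).
23.0/52.5 = R_B/(R_A + R_B) → R_B = R_A · (0.4381)/(1 − 0.4381) = 13.7 × 0.7797 = 10.68 Ω.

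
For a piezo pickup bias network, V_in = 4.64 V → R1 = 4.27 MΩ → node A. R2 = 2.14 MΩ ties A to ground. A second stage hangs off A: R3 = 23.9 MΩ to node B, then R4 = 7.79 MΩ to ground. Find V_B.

Node A sees R2 in parallel with the series input of stage 2, R3 + R4 = 31.69 MΩ.
R2 ‖ (R3+R4) = 2.005 MΩ.
V_A = 4.64 × 2.005/(4.27 + 2.005) = 1.482 V.
Then the unloaded second divider: V_B = V_A × R4/(R3+R4) = 1.482 × 0.2458 = 0.3644 V.

V_B ≈ 0.364 V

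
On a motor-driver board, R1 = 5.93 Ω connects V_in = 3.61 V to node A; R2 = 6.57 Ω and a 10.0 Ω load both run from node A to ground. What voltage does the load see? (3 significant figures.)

V_out ≈ 1.45 V

First combine the lower leg with the load: R2 ‖ R_L = 3.965 Ω.
Voltage divider with the loaded lower leg: V_out = 3.61 × 3.965/(5.93 + 3.965) = 3.61 × 0.4007 = 1.447 V.
(Unloaded it would be 1.90 V; the load pulls it down.)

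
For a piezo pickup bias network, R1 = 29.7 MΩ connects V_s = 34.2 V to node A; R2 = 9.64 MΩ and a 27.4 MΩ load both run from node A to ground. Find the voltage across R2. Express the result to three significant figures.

V_out ≈ 6.62 V

R2 ‖ R_L = (9.64 × 27.4)/(9.64 + 27.4) = 7.131 MΩ.
Now apply the divider: V_out = 34.2 × 0.1936 = 6.622 V.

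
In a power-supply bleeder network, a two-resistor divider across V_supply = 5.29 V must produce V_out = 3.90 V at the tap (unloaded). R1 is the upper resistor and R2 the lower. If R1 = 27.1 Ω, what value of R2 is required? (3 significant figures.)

R2 ≈ 76.0 Ω

Required fraction k = V_out/V_supply = 0.7372.
Rearranging, R2 = R1·k/(1−k) = 27.1 × 2.806 = 76.04 Ω.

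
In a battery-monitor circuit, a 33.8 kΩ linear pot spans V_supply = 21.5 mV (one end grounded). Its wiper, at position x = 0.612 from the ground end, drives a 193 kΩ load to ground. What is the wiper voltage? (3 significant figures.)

V_out ≈ 12.6 mV

The pot divides into 13.11 kΩ above the wiper and 20.69 kΩ below.
Lower segment in parallel with the load: 20.69 ‖ 193 = 18.68 kΩ.
Then V_out = V_supply · 18.68/(13.11 + 18.68) = 12.63 mV.
(Unloaded: V_out = x·V_supply = 13.2 mV.)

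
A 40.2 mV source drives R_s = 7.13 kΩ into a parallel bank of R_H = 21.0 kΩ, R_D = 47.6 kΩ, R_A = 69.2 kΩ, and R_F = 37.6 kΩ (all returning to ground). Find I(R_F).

I ≈ 0.600 µA

Combine the parallel branches: R_p = (1/21.0 + 1/47.6 + 1/69.2 + 1/37.6)⁻¹ = 9.118 kΩ.
Node voltage V_A = V_DC · R_p/(R_s + R_p) = 40.2 × 0.5612 = 22.56 mV.
I(R_F) = V_A / R_F = 22.56/37.6 = 0.6000 µA.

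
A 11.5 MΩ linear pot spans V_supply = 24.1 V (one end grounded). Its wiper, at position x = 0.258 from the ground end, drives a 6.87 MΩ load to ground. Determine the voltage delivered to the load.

Lower segment x·R_p = 2.967 MΩ; upper segment (1−x)·R_p = 8.533 MΩ.
(x·R_p) ‖ R_L = 2.072 MΩ.
Loaded-divider output: V_out = 24.1 × 0.1954 = 4.709 V.

V_out ≈ 4.71 V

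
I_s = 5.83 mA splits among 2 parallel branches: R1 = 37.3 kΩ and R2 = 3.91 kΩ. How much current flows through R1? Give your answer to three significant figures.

With just two branches, the current splits inversely with resistance.
I(R1) = 5.83 × 3.91/(37.3 + 3.91) = 5.83 × 0.09488 = 0.5531 mA.

I ≈ 0.553 mA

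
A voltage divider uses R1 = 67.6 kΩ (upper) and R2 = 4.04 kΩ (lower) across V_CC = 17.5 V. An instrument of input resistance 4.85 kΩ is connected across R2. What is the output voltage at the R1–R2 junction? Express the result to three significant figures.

The load sits in parallel with R2, giving an effective lower resistance R2' = R2·R_L/(R2+R_L) = 2.204 kΩ.
Then V_out = V_CC · R2'/(R1 + R2') = 17.5 × 2.204/69.80 = 0.5526 V.
(Unloaded it would be 0.987 V; the load pulls it down.)

V_out ≈ 0.553 V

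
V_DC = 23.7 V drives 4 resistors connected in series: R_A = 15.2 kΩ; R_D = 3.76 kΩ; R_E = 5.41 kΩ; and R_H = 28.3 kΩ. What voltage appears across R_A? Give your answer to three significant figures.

ΣR = 15.2 + 3.76 + 5.41 + 28.3 = 52.67 kΩ.
By the voltage-divider rule, V = 23.7 × 15.20/52.67 = 6.840 V.

V ≈ 6.84 V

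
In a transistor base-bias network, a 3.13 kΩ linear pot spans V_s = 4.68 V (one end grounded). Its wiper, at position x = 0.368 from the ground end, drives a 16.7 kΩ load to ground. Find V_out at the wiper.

V_out ≈ 1.65 V

Split the track: R_lower = x·R_p = 1.152 kΩ, R_upper = (1−x)·R_p = 1.978 kΩ.
R_L loads the lower segment: effective lower R = 1.078 kΩ.
Loaded-divider output: V_out = 4.68 × 0.3526 = 1.650 V.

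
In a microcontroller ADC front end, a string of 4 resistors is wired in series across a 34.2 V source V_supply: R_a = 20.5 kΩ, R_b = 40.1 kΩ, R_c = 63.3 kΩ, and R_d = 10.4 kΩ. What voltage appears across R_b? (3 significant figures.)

V ≈ 10.2 V

Total series resistance ΣR = 20.5 + 40.1 + 63.3 + 10.4 = 134.3 kΩ.
Voltage divider: V = V_supply · (40.10 / 134.3) = 34.2 × 0.2986 = 10.21 V.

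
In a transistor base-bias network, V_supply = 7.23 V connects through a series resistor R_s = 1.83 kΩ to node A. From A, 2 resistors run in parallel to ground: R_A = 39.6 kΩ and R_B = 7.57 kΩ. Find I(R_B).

I ≈ 0.742 mA

Combine the parallel branches: R_p = (1/39.6 + 1/7.57)⁻¹ = 6.355 kΩ.
V_A by voltage divider: V_A = 7.23 × 6.355/(1.83 + 6.355) = 5.614 V.
Branch current I = V_A/R_B = 5.614/7.57 = 0.7416 mA.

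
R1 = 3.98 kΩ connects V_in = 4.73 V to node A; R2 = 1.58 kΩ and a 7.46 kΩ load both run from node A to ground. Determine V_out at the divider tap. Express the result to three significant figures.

V_out ≈ 1.17 V

First combine the lower leg with the load: R2 ‖ R_L = 1.304 kΩ.
Voltage divider with the loaded lower leg: V_out = 4.73 × 1.304/(3.98 + 1.304) = 4.73 × 0.2468 = 1.167 V.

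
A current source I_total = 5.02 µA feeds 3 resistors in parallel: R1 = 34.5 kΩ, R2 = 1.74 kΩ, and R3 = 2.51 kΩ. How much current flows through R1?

I ≈ 0.145 µA

Total conductance ΣG = 1/34.5 + 1/1.74 + 1/2.51 = 1.002 (units of 1/kΩ).
Current divider: I(R1) = I_total · G_k/ΣG = 5.02 × (0.02899/1.002) = 5.02 × 0.02892 = 0.1452 µA.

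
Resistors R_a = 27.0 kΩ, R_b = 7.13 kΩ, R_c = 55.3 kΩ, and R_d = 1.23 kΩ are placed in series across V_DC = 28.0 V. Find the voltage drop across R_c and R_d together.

V ≈ 17.5 V

Total series resistance ΣR = 27.0 + 7.13 + 55.3 + 1.23 = 90.66 kΩ.
R_{R_c..R_d} = 55.3 + 1.23 = 56.53 kΩ.
Voltage divider: V = V_DC · (56.53 / 90.66) = 28.0 × 0.6235 = 17.46 V.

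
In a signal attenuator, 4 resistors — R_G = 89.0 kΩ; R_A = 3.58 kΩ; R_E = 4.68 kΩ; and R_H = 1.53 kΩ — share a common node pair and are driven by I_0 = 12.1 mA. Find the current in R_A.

I ≈ 2.92 mA

ΣG = 1/89.0 + 1/3.58 + 1/4.68 + 1/1.53 = 1.158.
By the current-divider rule, I = I_0 · G_k/ΣG = 12.1 × 0.2413 = 2.919 mA.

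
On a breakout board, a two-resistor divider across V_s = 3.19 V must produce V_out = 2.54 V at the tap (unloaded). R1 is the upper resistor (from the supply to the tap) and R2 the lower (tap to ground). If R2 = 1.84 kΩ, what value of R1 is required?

R1 ≈ 0.471 kΩ

Required fraction k = V_out/V_s = 0.7962.
So R1 = R2 · (V_s/V_out − 1) = 1.84 × (3.19/2.54 − 1) = 1.84 × 0.2559 = 0.4709 kΩ.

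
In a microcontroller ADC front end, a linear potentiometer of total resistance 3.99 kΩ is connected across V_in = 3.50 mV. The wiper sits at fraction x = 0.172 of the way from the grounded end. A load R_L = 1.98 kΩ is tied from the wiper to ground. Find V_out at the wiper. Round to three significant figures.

V_out ≈ 0.468 mV

Split the track: R_lower = x·R_p = 0.6863 kΩ, R_upper = (1−x)·R_p = 3.304 kΩ.
(x·R_p) ‖ R_L = 0.5096 kΩ.
Then V_out = V_in · 0.5096/(3.304 + 0.5096) = 0.4678 mV.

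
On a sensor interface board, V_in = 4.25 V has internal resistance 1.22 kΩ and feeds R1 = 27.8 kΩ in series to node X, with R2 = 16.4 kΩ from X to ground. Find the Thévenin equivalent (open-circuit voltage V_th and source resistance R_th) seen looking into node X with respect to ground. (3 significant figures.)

R1' = 1.22 + 27.8 = 29.02 kΩ (source resistance + R1).
Open-circuit (no load on X): V_th = V_in · R2/(R1' + R2) = 4.25 × 16.4/(29.02 + 16.4) = 1.535 V.
With V_in suppressed (replaced by a short), R_th = R1' ‖ R2 = (29.02 × 16.4)/(29.02 + 16.4) = 10.48 kΩ.

V_th ≈ 1.53 V, R_th ≈ 10.5 kΩ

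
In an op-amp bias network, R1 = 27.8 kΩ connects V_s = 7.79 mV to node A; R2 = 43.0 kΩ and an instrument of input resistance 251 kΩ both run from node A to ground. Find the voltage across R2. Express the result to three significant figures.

V_out ≈ 4.43 mV

First combine the lower leg with the load: R2 ‖ R_L = 36.71 kΩ.
Then V_out = V_s · R2'/(R1 + R2') = 7.79 × 36.71/64.51 = 4.433 mV.
(Unloaded it would be 4.73 mV; the load pulls it down.)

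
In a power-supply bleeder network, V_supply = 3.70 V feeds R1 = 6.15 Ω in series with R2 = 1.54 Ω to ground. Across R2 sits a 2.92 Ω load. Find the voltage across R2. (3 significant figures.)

V_out ≈ 0.521 V

The load sits in parallel with R2, giving an effective lower resistance R2' = R2·R_L/(R2+R_L) = 1.008 Ω.
Now apply the divider: V_out = 3.70 × 0.1409 = 0.5212 V.
(Unloaded it would be 0.741 V; the load pulls it down.)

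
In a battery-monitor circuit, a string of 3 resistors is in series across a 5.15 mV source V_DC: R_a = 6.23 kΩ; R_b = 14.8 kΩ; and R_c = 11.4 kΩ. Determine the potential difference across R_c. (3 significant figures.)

Total series resistance ΣR = 6.23 + 14.8 + 11.4 = 32.43 kΩ.
V = V_DC · R/ΣR = 5.15 × 0.3515 = 1.810 mV.

V ≈ 1.81 mV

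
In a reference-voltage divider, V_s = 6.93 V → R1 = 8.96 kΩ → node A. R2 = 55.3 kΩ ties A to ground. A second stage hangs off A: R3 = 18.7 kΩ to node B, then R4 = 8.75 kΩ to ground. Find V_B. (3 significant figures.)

V_B ≈ 1.48 V

The second stage (R3 + R4 = 27.45 kΩ) loads node A in parallel with R2.
Effective lower resistance at A: R2 ‖ 27.45 = 18.34 kΩ.
V_A = 6.93 × 18.34/(8.96 + 18.34) = 4.656 V.
V_B = V_A × 0.3188 = 1.484 V.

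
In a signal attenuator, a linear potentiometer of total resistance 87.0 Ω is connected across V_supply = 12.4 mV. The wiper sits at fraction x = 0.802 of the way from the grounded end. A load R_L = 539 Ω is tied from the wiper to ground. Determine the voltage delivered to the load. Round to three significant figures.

Lower segment x·R_p = 69.77 Ω; upper segment (1−x)·R_p = 17.23 Ω.
Lower segment in parallel with the load: 69.77 ‖ 539 = 61.78 Ω.
Loaded-divider output: V_out = 12.4 × 0.7820 = 9.696 mV.

V_out ≈ 9.70 mV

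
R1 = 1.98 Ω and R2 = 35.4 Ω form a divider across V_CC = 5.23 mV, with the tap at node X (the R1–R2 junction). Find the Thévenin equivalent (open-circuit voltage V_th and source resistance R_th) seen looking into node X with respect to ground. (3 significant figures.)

V_th is the unloaded tap voltage: V_CC · R2/(R1+R2) = 5.23 × 0.9470 = 4.953 mV.
Zeroing V_CC shorts the top of R1 to ground, so R_th = R1 ‖ R2 = 1.875 Ω.

V_th ≈ 4.95 mV, R_th ≈ 1.88 Ω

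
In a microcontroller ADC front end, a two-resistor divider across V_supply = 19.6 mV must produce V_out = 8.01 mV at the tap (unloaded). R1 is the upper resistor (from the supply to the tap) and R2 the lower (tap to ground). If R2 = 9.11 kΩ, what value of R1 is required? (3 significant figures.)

R1 ≈ 13.2 kΩ

Required fraction k = V_out/V_supply = 0.4087.
So R1 = R2 · (V_supply/V_out − 1) = 9.11 × (19.6/8.01 − 1) = 9.11 × 1.447 = 13.18 kΩ.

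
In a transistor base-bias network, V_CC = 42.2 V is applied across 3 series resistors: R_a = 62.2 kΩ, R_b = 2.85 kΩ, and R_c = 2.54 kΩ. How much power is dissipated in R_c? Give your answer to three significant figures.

ΣR = 67.59 kΩ → I = 42.2/67.59 = 0.6244 mA.
P = I²R = 0.3898 × 2.54 = 0.9901 mW.

P ≈ 0.990 mW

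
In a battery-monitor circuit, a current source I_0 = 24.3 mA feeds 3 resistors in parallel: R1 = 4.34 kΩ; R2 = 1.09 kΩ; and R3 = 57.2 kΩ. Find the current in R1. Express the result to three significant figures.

Conductances: ΣG = 1/4.34 + 1/1.09 + 1/57.2 = 1.165 (1/kΩ).
By the current-divider rule, I = I_0 · G_k/ΣG = 24.3 × 0.1977 = 4.805 mA.

I ≈ 4.80 mA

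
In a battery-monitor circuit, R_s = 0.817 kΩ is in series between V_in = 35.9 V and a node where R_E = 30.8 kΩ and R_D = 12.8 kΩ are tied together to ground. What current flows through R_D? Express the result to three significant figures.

I ≈ 2.57 mA

Equivalent of the parallel group: R_p = 9.042 kΩ.
V_A = 35.9 × 9.042/9.859 = 32.93 V.
I(R_D) = V_A / R_D = 32.93/12.8 = 2.572 mA.
(Check via current divider: I_total = 3.641 mA; share G_k/ΣG = 0.7064 → same result.)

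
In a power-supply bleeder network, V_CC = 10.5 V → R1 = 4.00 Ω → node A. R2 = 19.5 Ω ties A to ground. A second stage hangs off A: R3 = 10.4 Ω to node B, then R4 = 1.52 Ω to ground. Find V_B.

V_B ≈ 0.869 V

The second stage (R3 + R4 = 11.92 Ω) loads node A in parallel with R2.
Effective lower resistance at A: R2 ‖ 11.92 = 7.398 Ω.
V_A = 10.5 × 7.398/(4.00 + 7.398) = 6.815 V.
Then the unloaded second divider: V_B = V_A × R4/(R3+R4) = 6.815 × 0.1275 = 0.8690 V.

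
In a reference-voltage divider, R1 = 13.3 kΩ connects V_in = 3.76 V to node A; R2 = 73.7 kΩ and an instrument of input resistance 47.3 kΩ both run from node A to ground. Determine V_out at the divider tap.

R2 ‖ R_L = (73.7 × 47.3)/(73.7 + 47.3) = 28.81 kΩ.
Voltage divider with the loaded lower leg: V_out = 3.76 × 28.81/(13.3 + 28.81) = 3.76 × 0.6842 = 2.572 V.

V_out ≈ 2.57 V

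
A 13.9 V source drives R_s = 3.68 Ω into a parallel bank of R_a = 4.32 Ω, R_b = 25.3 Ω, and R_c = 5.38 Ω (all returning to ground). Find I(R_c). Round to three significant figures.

I ≈ 0.964 A

Equivalent of the parallel group: R_p = 2.189 Ω.
V_A = 13.9 × 2.189/5.869 = 5.184 V.
Branch current I = V_A/R_c = 5.184/5.38 = 0.9636 A.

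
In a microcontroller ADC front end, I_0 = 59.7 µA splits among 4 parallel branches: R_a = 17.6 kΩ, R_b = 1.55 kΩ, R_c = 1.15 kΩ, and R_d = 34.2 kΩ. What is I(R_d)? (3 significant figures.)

Total conductance ΣG = 1/17.6 + 1/1.55 + 1/1.15 + 1/34.2 = 1.601 (units of 1/kΩ).
Current divider: I(R_d) = I_0 · G_k/ΣG = 59.7 × (0.02924/1.601) = 59.7 × 0.01827 = 1.090 µA.

I ≈ 1.09 µA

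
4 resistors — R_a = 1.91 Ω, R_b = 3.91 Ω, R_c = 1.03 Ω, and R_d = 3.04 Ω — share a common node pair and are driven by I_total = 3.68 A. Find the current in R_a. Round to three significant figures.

ΣG = 1/1.91 + 1/3.91 + 1/1.03 + 1/3.04 = 2.079.
R_a takes the fraction G_k/ΣG = 0.5236/2.079 = 0.2518, so I = 3.68 × 0.2518 = 0.9267 A.

I ≈ 0.927 A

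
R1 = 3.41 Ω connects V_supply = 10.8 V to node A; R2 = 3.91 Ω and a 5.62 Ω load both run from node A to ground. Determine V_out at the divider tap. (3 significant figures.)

First combine the lower leg with the load: R2 ‖ R_L = 2.306 Ω.
Voltage divider with the loaded lower leg: V_out = 10.8 × 2.306/(3.41 + 2.306) = 10.8 × 0.4034 = 4.357 V.

V_out ≈ 4.36 V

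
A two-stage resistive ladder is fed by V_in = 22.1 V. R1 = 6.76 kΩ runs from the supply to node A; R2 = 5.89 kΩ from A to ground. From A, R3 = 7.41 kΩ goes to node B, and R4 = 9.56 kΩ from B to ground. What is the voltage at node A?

Node A sees R2 in parallel with the series input of stage 2, R3 + R4 = 16.97 kΩ.
Effective lower resistance at A: R2 ‖ 16.97 = 4.372 kΩ.
First divider: V_A = V_in · 4.372/(6.76 + 4.372) = 8.680 V.

V_A ≈ 8.68 V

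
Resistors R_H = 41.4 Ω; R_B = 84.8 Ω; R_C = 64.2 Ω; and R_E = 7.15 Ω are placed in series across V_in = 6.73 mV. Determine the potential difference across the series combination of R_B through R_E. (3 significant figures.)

V ≈ 5.32 mV

Total series resistance ΣR = 41.4 + 84.8 + 64.2 + 7.15 = 197.6 Ω.
R_{R_B..R_E} = 84.8 + 64.2 + 7.15 = 156.2 Ω.
By the voltage-divider rule, V = 6.73 × 156.2/197.6 = 5.320 mV.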